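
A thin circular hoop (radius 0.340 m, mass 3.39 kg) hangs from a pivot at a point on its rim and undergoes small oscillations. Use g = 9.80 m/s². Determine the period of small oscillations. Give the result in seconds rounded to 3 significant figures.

I_cm = mr² = 0.3919 kg·m². The pivot is at distance d = 0.340 m from the centre of mass.
By the parallel-axis theorem, I = I_cm + md² = 0.3919 + 0.3919 = 0.7838 kg·m².
T = 2π√(I/(mgd)) = 2π√(0.7838/(3.39 × 9.80 × 0.340)) = 1.66 s.

1.66 s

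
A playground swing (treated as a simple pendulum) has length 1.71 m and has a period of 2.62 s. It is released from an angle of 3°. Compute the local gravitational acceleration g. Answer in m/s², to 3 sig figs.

9.83 m/s²

From T = 2π√(L/g), g = 4π²L/T² = 4π² × 1.71/2.620² = 9.83 m/s².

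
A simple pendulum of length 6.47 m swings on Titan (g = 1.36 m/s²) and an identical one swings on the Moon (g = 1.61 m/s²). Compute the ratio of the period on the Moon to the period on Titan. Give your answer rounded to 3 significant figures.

T ∝ 1/√g, so T₂/T₁ = √(g₁/g₂) = √(1.36/1.61) = 0.919.

0.919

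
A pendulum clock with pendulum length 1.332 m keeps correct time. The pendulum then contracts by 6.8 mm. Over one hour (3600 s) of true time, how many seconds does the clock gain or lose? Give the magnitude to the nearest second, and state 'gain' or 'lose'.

T ∝ √L, so T'/T = √(1.32520/1.332) = 0.997444.
In 3600 s of true time the clock registers 3600/0.997444 = 3609.2 s, so it gains 9 s.

gain 9 s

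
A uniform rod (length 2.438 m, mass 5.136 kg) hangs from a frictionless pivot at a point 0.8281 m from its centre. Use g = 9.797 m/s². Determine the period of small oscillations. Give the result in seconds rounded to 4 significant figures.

2.397 s

For a physical pendulum T = 2π√(I/(mgd)), with d = 0.82810 m from pivot to centre of mass.
I_cm = mL²/12 = 5.136 × 2.438²/12 = 2.5440 kg·m²; I = I_cm + md² = 2.5440 + 5.136 × 0.82810² = 6.0660 kg·m².
T = 2π√(6.0660/(5.136 × 9.797 × 0.82810)) = 2.397 s.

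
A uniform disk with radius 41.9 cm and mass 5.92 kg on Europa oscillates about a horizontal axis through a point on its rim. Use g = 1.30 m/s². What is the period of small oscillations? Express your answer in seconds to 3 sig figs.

I_cm = ½mr² = 0.5197 kg·m². The pivot is at distance d = 0.419 m from the centre of mass.
By the parallel-axis theorem, I = I_cm + md² = 0.5197 + 1.039 = 1.559 kg·m².
T = 2π√(I/(mgd)) = 2π√(1.559/(5.92 × 1.30 × 0.419)) = 4.37 s.

4.37 s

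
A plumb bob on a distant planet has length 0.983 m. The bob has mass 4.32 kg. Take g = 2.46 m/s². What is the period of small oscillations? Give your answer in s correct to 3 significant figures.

3.97 s

T = 2π√(L/g) = 2π√(0.983/2.46) = 2π × 0.6321 = 3.97 s.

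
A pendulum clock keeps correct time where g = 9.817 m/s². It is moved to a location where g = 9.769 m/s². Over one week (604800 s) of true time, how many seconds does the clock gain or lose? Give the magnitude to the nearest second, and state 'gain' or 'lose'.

lose 1480 s

The clock's period scales as T ∝ 1/√g, so T'/T = √(9.817/9.769) = 1.00245.
In 604800 s of true time the clock registers 604800/1.00245 = 603319.6 s, so it loses 1480 s.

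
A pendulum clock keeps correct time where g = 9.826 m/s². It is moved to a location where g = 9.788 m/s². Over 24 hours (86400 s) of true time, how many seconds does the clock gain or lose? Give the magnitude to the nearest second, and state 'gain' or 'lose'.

The clock's period scales as T ∝ 1/√g, so T'/T = √(9.826/9.788) = 1.00194.
In 86400 s of true time the clock registers 86400/1.00194 = 86232.8 s, so it loses 167 s.

lose 167 s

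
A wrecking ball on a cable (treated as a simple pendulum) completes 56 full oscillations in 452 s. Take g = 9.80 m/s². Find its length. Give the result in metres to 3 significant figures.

16.2 m

T = 452/56 = 8.071 s.
From T = 2π√(L/g), L = gT²/(4π²) = 9.80 × 8.071²/(4π²) = 16.2 m.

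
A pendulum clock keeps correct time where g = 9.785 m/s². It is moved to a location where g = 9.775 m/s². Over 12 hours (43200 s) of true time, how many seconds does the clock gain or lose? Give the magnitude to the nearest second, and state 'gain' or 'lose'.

lose 22 s

The clock's period scales as T ∝ 1/√g, so T'/T = √(9.785/9.775) = 1.00051.
In 43200 s of true time the clock registers 43200/1.00051 = 43177.9 s, so it loses 22 s.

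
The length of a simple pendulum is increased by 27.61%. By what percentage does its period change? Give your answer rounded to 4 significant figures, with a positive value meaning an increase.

T ∝ √L, so T'/T = √(1.2761) = 1.1296.
Percentage change in T = (1.1296 − 1) × 100% = 12.96%.

12.96%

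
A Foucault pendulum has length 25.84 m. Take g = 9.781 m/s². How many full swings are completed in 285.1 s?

27

T = 2π√(L/g) = 2π√(25.84/9.781) = 10.213 s.
Number of complete oscillations = ⌊285.1/10.213⌋ = ⌊27.917⌋ = 27.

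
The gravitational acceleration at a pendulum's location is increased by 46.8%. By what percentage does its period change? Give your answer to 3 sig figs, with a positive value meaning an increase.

T ∝ 1/√g, so T'/T = 1/√(1.468) = 0.8253.
Percentage change in T = (0.8253 − 1) × 100% = -17.5%.

-17.5%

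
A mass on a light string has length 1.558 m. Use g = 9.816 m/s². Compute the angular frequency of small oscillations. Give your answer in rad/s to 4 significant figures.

2.510 rad/s

ω = √(g/L) = √(9.816/1.558) = 2.510 rad/s.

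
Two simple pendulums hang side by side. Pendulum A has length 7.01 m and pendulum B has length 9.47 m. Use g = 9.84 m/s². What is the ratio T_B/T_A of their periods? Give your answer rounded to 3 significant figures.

T ∝ √L, so T_B/T_A = √(L_B/L_A) = √(9.47/7.01) = 1.16.

1.16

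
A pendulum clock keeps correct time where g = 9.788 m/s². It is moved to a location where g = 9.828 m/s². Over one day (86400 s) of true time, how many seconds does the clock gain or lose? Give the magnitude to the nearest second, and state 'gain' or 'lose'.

gain 176 s

The clock's period scales as T ∝ 1/√g, so T'/T = √(9.788/9.828) = 0.997963.
In 86400 s of true time the clock registers 86400/0.997963 = 86576.4 s, so it gains 176 s.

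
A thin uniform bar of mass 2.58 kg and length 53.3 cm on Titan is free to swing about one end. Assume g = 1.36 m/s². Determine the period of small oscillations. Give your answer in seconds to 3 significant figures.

For a physical pendulum T = 2π√(I/(mgd)), with d = 0.2665 m from pivot to centre of mass.
I_cm = mL²/12 = 2.58 × 0.533²/12 = 0.06108 kg·m²; I = I_cm + md² = 0.06108 + 2.58 × 0.2665² = 0.2443 kg·m².
T = 2π√(0.2443/(2.58 × 1.36 × 0.2665)) = 3.21 s.

3.21 s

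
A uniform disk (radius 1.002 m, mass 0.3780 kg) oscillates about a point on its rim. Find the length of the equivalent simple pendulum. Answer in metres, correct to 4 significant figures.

1.503 m

The equivalent simple-pendulum length is L_eq = I/(md), where I is about the pivot and d = 1.0020 m.
I_cm = ½mR² = 0.18976 kg·m², so I = I_cm + md² = 0.18976 + 0.37951 = 0.56927 kg·m².
L_eq = 0.56927/(0.3780 × 1.0020) = 1.503 m.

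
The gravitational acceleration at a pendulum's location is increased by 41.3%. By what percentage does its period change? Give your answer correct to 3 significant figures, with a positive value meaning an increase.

-15.9%

T ∝ 1/√g, so T'/T = 1/√(1.413) = 0.8413.
Percentage change in T = (0.8413 − 1) × 100% = -15.9%.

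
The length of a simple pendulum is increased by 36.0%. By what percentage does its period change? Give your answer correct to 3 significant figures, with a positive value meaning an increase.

16.6%

T ∝ √L, so T'/T = √(1.360) = 1.166.
Percentage change in T = (1.166 − 1) × 100% = 16.6%.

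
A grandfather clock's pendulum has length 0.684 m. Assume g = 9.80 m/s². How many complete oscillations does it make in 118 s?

T = 2π√(L/g) = 2π√(0.684/9.80) = 1.660 s.
Number of complete oscillations = ⌊118/1.660⌋ = ⌊71.09⌋ = 71.

71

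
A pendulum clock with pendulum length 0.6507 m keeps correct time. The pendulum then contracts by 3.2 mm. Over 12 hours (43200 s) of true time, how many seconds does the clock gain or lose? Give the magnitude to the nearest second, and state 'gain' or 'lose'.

gain 107 s

T ∝ √L, so T'/T = √(0.64750/0.6507) = 0.997538.
In 43200 s of true time the clock registers 43200/0.997538 = 43306.6 s, so it gains 107 s.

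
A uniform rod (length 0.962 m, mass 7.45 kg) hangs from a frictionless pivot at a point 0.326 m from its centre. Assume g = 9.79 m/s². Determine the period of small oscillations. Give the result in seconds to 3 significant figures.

1.51 s

For a physical pendulum T = 2π√(I/(mgd)), with d = 0.3260 m from pivot to centre of mass.
I_cm = mL²/12 = 7.45 × 0.962²/12 = 0.5745 kg·m²; I = I_cm + md² = 0.5745 + 7.45 × 0.3260² = 1.366 kg·m².
T = 2π√(1.366/(7.45 × 9.79 × 0.3260)) = 1.51 s.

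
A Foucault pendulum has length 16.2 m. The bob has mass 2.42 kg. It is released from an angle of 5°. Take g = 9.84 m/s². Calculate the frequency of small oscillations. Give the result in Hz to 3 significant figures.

0.124 Hz

T = 2π√(L/g) = 2π√(16.2/9.84) = 8.062 s, so f = 1/T = 0.124 Hz.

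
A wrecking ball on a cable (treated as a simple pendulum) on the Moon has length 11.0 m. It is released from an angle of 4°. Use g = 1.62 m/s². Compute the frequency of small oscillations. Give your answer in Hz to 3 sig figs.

0.0611 Hz

T = 2π√(L/g) = 2π√(11.0/1.62) = 16.37 s, so f = 1/T = 0.0611 Hz.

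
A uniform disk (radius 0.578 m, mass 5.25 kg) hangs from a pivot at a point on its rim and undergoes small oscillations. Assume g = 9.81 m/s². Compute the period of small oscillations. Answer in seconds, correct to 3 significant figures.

1.87 s

I_cm = ½mr² = 0.8770 kg·m². The pivot is at distance d = 0.578 m from the centre of mass.
By the parallel-axis theorem, I = I_cm + md² = 0.8770 + 1.754 = 2.631 kg·m².
T = 2π√(I/(mgd)) = 2π√(2.631/(5.25 × 9.81 × 0.578)) = 1.87 s.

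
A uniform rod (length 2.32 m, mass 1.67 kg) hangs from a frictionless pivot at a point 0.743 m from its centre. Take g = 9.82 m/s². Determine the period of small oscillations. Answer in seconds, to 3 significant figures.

For a physical pendulum T = 2π√(I/(mgd)), with d = 0.7430 m from pivot to centre of mass.
I_cm = mL²/12 = 1.67 × 2.32²/12 = 0.7491 kg·m²; I = I_cm + md² = 0.7491 + 1.67 × 0.7430² = 1.671 kg·m².
T = 2π√(1.671/(1.67 × 9.82 × 0.7430)) = 2.33 s.

2.33 s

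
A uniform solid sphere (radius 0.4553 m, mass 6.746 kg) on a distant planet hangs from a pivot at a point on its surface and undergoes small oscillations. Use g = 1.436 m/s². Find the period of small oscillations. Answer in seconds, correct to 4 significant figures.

I_cm = (2/5)mr² = 0.55937 kg·m². The pivot is at distance d = 0.4553 m from the centre of mass.
By the parallel-axis theorem, I = I_cm + md² = 0.55937 + 1.3984 = 1.9578 kg·m².
T = 2π√(I/(mgd)) = 2π√(1.9578/(6.746 × 1.436 × 0.4553)) = 4.186 s.

4.186 s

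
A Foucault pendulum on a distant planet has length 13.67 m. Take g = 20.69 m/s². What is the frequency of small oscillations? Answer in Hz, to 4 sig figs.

T = 2π√(L/g) = 2π√(13.67/20.69) = 5.1072 s, so f = 1/T = 0.1958 Hz.

0.1958 Hz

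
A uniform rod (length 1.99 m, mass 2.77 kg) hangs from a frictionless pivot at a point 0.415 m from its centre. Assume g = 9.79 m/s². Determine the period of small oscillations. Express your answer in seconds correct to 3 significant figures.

For a physical pendulum T = 2π√(I/(mgd)), with d = 0.4150 m from pivot to centre of mass.
I_cm = mL²/12 = 2.77 × 1.99²/12 = 0.9141 kg·m²; I = I_cm + md² = 0.9141 + 2.77 × 0.4150² = 1.391 kg·m².
T = 2π√(1.391/(2.77 × 9.79 × 0.4150)) = 2.21 s.

2.21 s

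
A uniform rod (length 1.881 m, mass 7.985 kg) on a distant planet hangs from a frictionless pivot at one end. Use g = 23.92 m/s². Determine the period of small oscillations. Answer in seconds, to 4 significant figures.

For a physical pendulum T = 2π√(I/(mgd)), with d = 0.94050 m from pivot to centre of mass.
I_cm = mL²/12 = 7.985 × 1.881²/12 = 2.3544 kg·m²; I = I_cm + md² = 2.3544 + 7.985 × 0.94050² = 9.4174 kg·m².
T = 2π√(9.4174/(7.985 × 23.92 × 0.94050)) = 1.439 s.

1.439 s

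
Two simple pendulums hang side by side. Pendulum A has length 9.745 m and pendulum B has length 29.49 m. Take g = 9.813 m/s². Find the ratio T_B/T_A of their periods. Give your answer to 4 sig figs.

1.740

T ∝ √L, so T_B/T_A = √(L_B/L_A) = √(29.49/9.745) = 1.740.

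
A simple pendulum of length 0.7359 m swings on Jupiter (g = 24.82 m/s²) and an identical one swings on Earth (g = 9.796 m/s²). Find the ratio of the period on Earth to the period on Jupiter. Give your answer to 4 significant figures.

1.592

T ∝ 1/√g, so T₂/T₁ = √(g₁/g₂) = √(24.82/9.796) = 1.592.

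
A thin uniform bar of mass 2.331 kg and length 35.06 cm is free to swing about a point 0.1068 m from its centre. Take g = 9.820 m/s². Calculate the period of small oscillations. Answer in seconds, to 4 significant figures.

For a physical pendulum T = 2π√(I/(mgd)), with d = 0.10680 m from pivot to centre of mass.
I_cm = mL²/12 = 2.331 × 0.3506²/12 = 0.023877 kg·m²; I = I_cm + md² = 0.023877 + 2.331 × 0.10680² = 0.050465 kg·m².
T = 2π√(0.050465/(2.331 × 9.820 × 0.10680)) = 0.9027 s.

0.9027 s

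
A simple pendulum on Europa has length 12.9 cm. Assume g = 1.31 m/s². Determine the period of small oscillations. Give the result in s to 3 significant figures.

1.97 s

T = 2π√(L/g) = 2π√(0.129/1.31) = 2π × 0.3138 = 1.97 s.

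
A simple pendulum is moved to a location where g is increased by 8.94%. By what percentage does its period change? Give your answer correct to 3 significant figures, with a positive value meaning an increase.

-4.19%

T ∝ 1/√g, so T'/T = 1/√(1.089) = 0.9581.
Percentage change in T = (0.9581 − 1) × 100% = -4.19%.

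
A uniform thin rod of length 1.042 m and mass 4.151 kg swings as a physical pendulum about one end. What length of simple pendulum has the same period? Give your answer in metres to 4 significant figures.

0.6947 m

The equivalent simple-pendulum length is L_eq = I/(md), where I is about the pivot and d = 0.52100 m.
I_cm = (1/12)mL² = 0.37558 kg·m², so I = I_cm + md² = 0.37558 + 1.1268 = 1.5023 kg·m².
L_eq = 1.5023/(4.151 × 0.52100) = 0.6947 m.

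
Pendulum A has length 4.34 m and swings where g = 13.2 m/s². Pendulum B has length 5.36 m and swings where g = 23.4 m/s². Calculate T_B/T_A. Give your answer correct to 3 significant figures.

T = 2π√(L/g), so T_B/T_A = √((L_B/g_B)/(L_A/g_A)) = √((5.36/23.4)/(4.34/13.2)) = 0.835.

0.835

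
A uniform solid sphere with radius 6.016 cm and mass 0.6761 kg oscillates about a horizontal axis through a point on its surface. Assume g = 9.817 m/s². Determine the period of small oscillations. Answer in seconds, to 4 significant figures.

0.5820 s

I_cm = (2/5)mr² = 0.00097878 kg·m². The pivot is at distance d = 0.06016 m from the centre of mass.
By the parallel-axis theorem, I = I_cm + md² = 0.00097878 + 0.0024470 = 0.0034257 kg·m².
T = 2π√(I/(mgd)) = 2π√(0.0034257/(0.6761 × 9.817 × 0.06016)) = 0.5820 s.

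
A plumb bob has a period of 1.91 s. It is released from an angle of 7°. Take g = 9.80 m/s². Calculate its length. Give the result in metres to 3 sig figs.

0.906 m

From T = 2π√(L/g), L = gT²/(4π²) = 9.80 × 1.910²/(4π²) = 0.906 m.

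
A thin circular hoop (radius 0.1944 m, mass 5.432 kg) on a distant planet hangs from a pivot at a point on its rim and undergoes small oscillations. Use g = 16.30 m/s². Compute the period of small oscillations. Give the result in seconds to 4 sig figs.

I_cm = mr² = 0.20528 kg·m². The pivot is at distance d = 0.1944 m from the centre of mass.
By the parallel-axis theorem, I = I_cm + md² = 0.20528 + 0.20528 = 0.41057 kg·m².
T = 2π√(I/(mgd)) = 2π√(0.41057/(5.432 × 16.30 × 0.1944)) = 0.9704 s.

0.9704 s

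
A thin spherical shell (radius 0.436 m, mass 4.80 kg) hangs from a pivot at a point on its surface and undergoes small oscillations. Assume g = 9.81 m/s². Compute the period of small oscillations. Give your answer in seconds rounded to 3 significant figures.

I_cm = (2/3)mr² = 0.6083 kg·m². The pivot is at distance d = 0.436 m from the centre of mass.
By the parallel-axis theorem, I = I_cm + md² = 0.6083 + 0.9125 = 1.521 kg·m².
T = 2π√(I/(mgd)) = 2π√(1.521/(4.80 × 9.81 × 0.436)) = 1.71 s.

1.71 s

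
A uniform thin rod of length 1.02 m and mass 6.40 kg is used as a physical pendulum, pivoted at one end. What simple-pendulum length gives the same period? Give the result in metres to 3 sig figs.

0.680 m

The equivalent simple-pendulum length is L_eq = I/(md), where I is about the pivot and d = 0.5100 m.
I_cm = (1/12)mL² = 0.5549 kg·m², so I = I_cm + md² = 0.5549 + 1.665 = 2.220 kg·m².
L_eq = 2.220/(6.40 × 0.5100) = 0.680 m.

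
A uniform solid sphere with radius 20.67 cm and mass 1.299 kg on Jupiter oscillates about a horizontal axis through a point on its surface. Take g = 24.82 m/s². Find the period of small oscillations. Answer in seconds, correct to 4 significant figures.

0.6784 s

I_cm = (2/5)mr² = 0.022200 kg·m². The pivot is at distance d = 0.2067 m from the centre of mass.
By the parallel-axis theorem, I = I_cm + md² = 0.022200 + 0.055500 = 0.077699 kg·m².
T = 2π√(I/(mgd)) = 2π√(0.077699/(1.299 × 24.82 × 0.2067)) = 0.6784 s.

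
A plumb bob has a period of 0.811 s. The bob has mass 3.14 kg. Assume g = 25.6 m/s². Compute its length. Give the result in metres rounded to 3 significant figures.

From T = 2π√(L/g), L = gT²/(4π²) = 25.6 × 0.8110²/(4π²) = 0.427 m.

0.427 m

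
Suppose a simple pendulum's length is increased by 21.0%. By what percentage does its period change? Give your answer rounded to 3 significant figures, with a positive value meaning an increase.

T ∝ √L, so T'/T = √(1.210) = 1.100.
Percentage change in T = (1.100 − 1) × 100% = 10.0%.

10.0%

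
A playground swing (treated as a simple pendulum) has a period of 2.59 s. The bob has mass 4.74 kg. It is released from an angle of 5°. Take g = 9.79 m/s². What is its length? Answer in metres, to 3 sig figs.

1.66 m

From T = 2π√(L/g), L = gT²/(4π²) = 9.79 × 2.590²/(4π²) = 1.66 m.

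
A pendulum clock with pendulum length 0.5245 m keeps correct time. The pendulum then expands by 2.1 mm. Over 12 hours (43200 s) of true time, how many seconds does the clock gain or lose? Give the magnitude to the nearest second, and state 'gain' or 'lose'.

T ∝ √L, so T'/T = √(0.52660/0.5245) = 1.00200.
In 43200 s of true time the clock registers 43200/1.00200 = 43113.8 s, so it loses 86 s.

lose 86 s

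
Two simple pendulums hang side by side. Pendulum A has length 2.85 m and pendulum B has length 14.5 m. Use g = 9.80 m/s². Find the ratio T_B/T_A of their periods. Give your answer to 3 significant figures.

2.26

T ∝ √L, so T_B/T_A = √(L_B/L_A) = √(14.5/2.85) = 2.26.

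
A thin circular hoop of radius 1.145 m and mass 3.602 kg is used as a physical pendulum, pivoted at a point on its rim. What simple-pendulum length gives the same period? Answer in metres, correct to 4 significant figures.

2.290 m

The equivalent simple-pendulum length is L_eq = I/(md), where I is about the pivot and d = 1.1450 m.
I_cm = mR² = 4.7223 kg·m², so I = I_cm + md² = 4.7223 + 4.7223 = 9.4446 kg·m².
L_eq = 9.4446/(3.602 × 1.1450) = 2.290 m.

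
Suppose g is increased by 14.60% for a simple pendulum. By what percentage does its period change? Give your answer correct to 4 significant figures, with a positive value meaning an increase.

T ∝ 1/√g, so T'/T = 1/√(1.1460) = 0.93413.
Percentage change in T = (0.93413 − 1) × 100% = -6.587%.

-6.587%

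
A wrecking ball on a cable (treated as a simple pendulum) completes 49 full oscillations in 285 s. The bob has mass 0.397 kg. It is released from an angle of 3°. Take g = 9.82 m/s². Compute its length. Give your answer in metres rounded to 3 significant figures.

8.41 m

T = 285/49 = 5.816 s.
From T = 2π√(L/g), L = gT²/(4π²) = 9.82 × 5.816²/(4π²) = 8.41 m.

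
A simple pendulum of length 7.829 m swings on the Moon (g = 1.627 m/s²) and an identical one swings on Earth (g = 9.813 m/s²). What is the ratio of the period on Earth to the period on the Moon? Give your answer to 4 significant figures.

0.4072

T ∝ 1/√g, so T₂/T₁ = √(g₁/g₂) = √(1.627/9.813) = 0.4072.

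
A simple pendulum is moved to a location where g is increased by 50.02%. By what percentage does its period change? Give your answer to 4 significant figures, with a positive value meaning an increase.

T ∝ 1/√g, so T'/T = 1/√(1.5002) = 0.81644.
Percentage change in T = (0.81644 − 1) × 100% = -18.36%.

-18.36%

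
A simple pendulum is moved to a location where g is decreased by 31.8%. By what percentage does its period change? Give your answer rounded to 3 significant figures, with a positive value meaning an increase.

T ∝ 1/√g, so T'/T = 1/√(0.6820) = 1.211.
Percentage change in T = (1.211 − 1) × 100% = 21.1%.

21.1%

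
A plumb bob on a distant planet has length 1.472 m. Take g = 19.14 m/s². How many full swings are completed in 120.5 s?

69

T = 2π√(L/g) = 2π√(1.472/19.14) = 1.7425 s.
Number of complete oscillations = ⌊120.5/1.7425⌋ = ⌊69.155⌋ = 69.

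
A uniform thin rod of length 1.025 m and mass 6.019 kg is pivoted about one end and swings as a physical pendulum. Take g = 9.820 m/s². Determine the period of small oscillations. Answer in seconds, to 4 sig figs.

For a physical pendulum T = 2π√(I/(mgd)), with d = 0.51250 m from pivot to centre of mass.
I_cm = mL²/12 = 6.019 × 1.025²/12 = 0.52698 kg·m²; I = I_cm + md² = 0.52698 + 6.019 × 0.51250² = 2.1079 kg·m².
T = 2π√(2.1079/(6.019 × 9.820 × 0.51250)) = 1.657 s.

1.657 s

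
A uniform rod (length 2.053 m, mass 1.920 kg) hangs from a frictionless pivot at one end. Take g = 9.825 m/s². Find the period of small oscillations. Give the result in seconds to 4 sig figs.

2.345 s

For a physical pendulum T = 2π√(I/(mgd)), with d = 1.0265 m from pivot to centre of mass.
I_cm = mL²/12 = 1.920 × 2.053²/12 = 0.67437 kg·m²; I = I_cm + md² = 0.67437 + 1.920 × 1.0265² = 2.6975 kg·m².
T = 2π√(2.6975/(1.920 × 9.825 × 1.0265)) = 2.345 s.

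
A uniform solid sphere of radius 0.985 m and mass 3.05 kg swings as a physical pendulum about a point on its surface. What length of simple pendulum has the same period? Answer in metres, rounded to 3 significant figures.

The equivalent simple-pendulum length is L_eq = I/(md), where I is about the pivot and d = 0.9850 m.
I_cm = (2/5)mR² = 1.184 kg·m², so I = I_cm + md² = 1.184 + 2.959 = 4.143 kg·m².
L_eq = 4.143/(3.05 × 0.9850) = 1.38 m.

1.38 m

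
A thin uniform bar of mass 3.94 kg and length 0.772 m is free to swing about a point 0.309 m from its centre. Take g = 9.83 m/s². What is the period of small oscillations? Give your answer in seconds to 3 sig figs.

For a physical pendulum T = 2π√(I/(mgd)), with d = 0.3090 m from pivot to centre of mass.
I_cm = mL²/12 = 3.94 × 0.772²/12 = 0.1957 kg·m²; I = I_cm + md² = 0.1957 + 3.94 × 0.3090² = 0.5719 kg·m².
T = 2π√(0.5719/(3.94 × 9.83 × 0.3090)) = 1.37 s.

1.37 s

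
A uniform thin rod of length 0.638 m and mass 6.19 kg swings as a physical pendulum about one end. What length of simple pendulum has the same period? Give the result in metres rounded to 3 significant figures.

0.425 m

The equivalent simple-pendulum length is L_eq = I/(md), where I is about the pivot and d = 0.3190 m.
I_cm = (1/12)mL² = 0.2100 kg·m², so I = I_cm + md² = 0.2100 + 0.6299 = 0.8399 kg·m².
L_eq = 0.8399/(6.19 × 0.3190) = 0.425 m.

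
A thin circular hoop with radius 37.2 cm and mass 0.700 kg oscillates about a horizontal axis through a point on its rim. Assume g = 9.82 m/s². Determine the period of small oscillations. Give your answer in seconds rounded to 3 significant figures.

1.73 s

I_cm = mr² = 0.09687 kg·m². The pivot is at distance d = 0.372 m from the centre of mass.
By the parallel-axis theorem, I = I_cm + md² = 0.09687 + 0.09687 = 0.1937 kg·m².
T = 2π√(I/(mgd)) = 2π√(0.1937/(0.700 × 9.82 × 0.372)) = 1.73 s.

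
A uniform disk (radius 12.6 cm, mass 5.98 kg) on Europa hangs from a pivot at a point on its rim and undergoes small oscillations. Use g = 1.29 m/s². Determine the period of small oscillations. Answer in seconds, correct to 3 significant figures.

I_cm = ½mr² = 0.04747 kg·m². The pivot is at distance d = 0.126 m from the centre of mass.
By the parallel-axis theorem, I = I_cm + md² = 0.04747 + 0.09494 = 0.1424 kg·m².
T = 2π√(I/(mgd)) = 2π√(0.1424/(5.98 × 1.29 × 0.126)) = 2.41 s.

2.41 s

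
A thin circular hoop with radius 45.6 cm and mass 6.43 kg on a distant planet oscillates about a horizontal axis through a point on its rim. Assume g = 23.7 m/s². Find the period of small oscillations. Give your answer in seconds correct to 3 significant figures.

I_cm = mr² = 1.337 kg·m². The pivot is at distance d = 0.456 m from the centre of mass.
By the parallel-axis theorem, I = I_cm + md² = 1.337 + 1.337 = 2.674 kg·m².
T = 2π√(I/(mgd)) = 2π√(2.674/(6.43 × 23.7 × 0.456)) = 1.23 s.

1.23 s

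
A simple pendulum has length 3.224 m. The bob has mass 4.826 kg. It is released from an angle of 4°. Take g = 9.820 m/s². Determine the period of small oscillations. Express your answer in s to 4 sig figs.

T = 2π√(L/g) = 2π√(3.224/9.820) = 2π × 0.57298 = 3.600 s.

3.600 s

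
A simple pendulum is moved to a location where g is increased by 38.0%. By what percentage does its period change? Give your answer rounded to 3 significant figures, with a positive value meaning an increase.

-14.9%

T ∝ 1/√g, so T'/T = 1/√(1.380) = 0.8513.
Percentage change in T = (0.8513 − 1) × 100% = -14.9%.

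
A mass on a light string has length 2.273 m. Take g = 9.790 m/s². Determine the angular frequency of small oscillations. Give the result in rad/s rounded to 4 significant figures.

2.075 rad/s

ω = √(g/L) = √(9.790/2.273) = 2.075 rad/s.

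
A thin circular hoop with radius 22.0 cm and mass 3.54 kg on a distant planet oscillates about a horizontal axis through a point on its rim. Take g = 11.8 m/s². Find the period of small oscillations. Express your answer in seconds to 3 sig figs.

I_cm = mr² = 0.1713 kg·m². The pivot is at distance d = 0.220 m from the centre of mass.
By the parallel-axis theorem, I = I_cm + md² = 0.1713 + 0.1713 = 0.3427 kg·m².
T = 2π√(I/(mgd)) = 2π√(0.3427/(3.54 × 11.8 × 0.220)) = 1.21 s.

1.21 s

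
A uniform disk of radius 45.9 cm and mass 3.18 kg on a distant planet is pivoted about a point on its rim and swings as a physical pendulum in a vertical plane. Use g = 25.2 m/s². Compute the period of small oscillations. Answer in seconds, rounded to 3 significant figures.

I_cm = ½mr² = 0.3350 kg·m². The pivot is at distance d = 0.459 m from the centre of mass.
By the parallel-axis theorem, I = I_cm + md² = 0.3350 + 0.6700 = 1.005 kg·m².
T = 2π√(I/(mgd)) = 2π√(1.005/(3.18 × 25.2 × 0.459)) = 1.04 s.

1.04 s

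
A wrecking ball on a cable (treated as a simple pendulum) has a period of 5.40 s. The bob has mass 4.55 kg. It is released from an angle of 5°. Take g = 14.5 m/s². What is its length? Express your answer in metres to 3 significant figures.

From T = 2π√(L/g), L = gT²/(4π²) = 14.5 × 5.400²/(4π²) = 10.7 m.

10.7 m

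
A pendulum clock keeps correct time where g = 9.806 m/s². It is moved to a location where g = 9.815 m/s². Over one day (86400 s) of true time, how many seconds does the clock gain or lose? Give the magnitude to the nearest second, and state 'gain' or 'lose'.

The clock's period scales as T ∝ 1/√g, so T'/T = √(9.806/9.815) = 0.999541.
In 86400 s of true time the clock registers 86400/0.999541 = 86439.6 s, so it gains 40 s.

gain 40 s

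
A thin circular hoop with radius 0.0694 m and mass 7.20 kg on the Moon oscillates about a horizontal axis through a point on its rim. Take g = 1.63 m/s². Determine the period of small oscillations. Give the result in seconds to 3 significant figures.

I_cm = mr² = 0.03468 kg·m². The pivot is at distance d = 0.0694 m from the centre of mass.
By the parallel-axis theorem, I = I_cm + md² = 0.03468 + 0.03468 = 0.06936 kg·m².
T = 2π√(I/(mgd)) = 2π√(0.06936/(7.20 × 1.63 × 0.0694)) = 1.83 s.

1.83 s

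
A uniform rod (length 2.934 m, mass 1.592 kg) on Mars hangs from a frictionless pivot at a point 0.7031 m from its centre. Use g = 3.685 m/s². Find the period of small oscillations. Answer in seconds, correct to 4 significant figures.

For a physical pendulum T = 2π√(I/(mgd)), with d = 0.70310 m from pivot to centre of mass.
I_cm = mL²/12 = 1.592 × 2.934²/12 = 1.1420 kg·m²; I = I_cm + md² = 1.1420 + 1.592 × 0.70310² = 1.9290 kg·m².
T = 2π√(1.9290/(1.592 × 3.685 × 0.70310)) = 4.297 s.

4.297 s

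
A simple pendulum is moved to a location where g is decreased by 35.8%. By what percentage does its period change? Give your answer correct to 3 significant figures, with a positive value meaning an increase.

T ∝ 1/√g, so T'/T = 1/√(0.6420) = 1.248.
Percentage change in T = (1.248 − 1) × 100% = 24.8%.

24.8%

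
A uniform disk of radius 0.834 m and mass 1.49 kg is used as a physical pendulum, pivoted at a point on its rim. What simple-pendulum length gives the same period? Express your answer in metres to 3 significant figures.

1.25 m

The equivalent simple-pendulum length is L_eq = I/(md), where I is about the pivot and d = 0.8340 m.
I_cm = ½mR² = 0.5182 kg·m², so I = I_cm + md² = 0.5182 + 1.036 = 1.555 kg·m².
L_eq = 1.555/(1.49 × 0.8340) = 1.25 m.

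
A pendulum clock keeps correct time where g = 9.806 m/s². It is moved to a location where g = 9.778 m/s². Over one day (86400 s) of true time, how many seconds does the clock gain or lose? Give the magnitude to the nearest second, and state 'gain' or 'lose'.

lose 123 s

The clock's period scales as T ∝ 1/√g, so T'/T = √(9.806/9.778) = 1.00143.
In 86400 s of true time the clock registers 86400/1.00143 = 86276.6 s, so it loses 123 s.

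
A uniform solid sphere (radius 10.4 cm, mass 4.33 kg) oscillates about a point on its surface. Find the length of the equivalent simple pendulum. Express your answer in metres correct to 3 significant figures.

The equivalent simple-pendulum length is L_eq = I/(md), where I is about the pivot and d = 0.1040 m.
I_cm = (2/5)mR² = 0.01873 kg·m², so I = I_cm + md² = 0.01873 + 0.04683 = 0.06557 kg·m².
L_eq = 0.06557/(4.33 × 0.1040) = 0.146 m.

0.146 m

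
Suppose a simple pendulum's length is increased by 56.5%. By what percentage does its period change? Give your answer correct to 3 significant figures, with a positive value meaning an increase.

25.1%

T ∝ √L, so T'/T = √(1.565) = 1.251.
Percentage change in T = (1.251 − 1) × 100% = 25.1%.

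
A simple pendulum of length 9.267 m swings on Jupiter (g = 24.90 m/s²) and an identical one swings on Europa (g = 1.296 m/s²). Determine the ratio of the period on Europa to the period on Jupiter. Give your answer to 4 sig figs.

T ∝ 1/√g, so T₂/T₁ = √(g₁/g₂) = √(24.90/1.296) = 4.383.

4.383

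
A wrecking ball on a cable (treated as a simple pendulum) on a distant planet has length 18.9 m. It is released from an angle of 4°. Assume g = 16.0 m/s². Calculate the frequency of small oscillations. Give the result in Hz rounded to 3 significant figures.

0.146 Hz

T = 2π√(L/g) = 2π√(18.9/16.0) = 6.829 s, so f = 1/T = 0.146 Hz.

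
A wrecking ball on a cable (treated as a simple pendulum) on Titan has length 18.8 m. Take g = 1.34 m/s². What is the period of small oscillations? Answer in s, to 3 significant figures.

23.5 s

T = 2π√(L/g) = 2π√(18.8/1.34) = 2π × 3.746 = 23.5 s.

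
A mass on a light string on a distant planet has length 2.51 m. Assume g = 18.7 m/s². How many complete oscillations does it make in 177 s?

76

T = 2π√(L/g) = 2π√(2.51/18.7) = 2.302 s.
Number of complete oscillations = ⌊177/2.302⌋ = ⌊76.89⌋ = 76.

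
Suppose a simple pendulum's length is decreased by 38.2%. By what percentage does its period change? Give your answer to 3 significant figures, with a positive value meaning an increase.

-21.4%

T ∝ √L, so T'/T = √(0.6180) = 0.7861.
Percentage change in T = (0.7861 − 1) × 100% = -21.4%.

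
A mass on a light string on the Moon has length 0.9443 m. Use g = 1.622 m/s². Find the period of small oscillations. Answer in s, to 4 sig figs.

4.794 s

T = 2π√(L/g) = 2π√(0.9443/1.622) = 2π × 0.76301 = 4.794 s.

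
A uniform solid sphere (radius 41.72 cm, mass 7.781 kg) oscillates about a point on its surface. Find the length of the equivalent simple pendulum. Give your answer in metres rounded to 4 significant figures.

0.5841 m

The equivalent simple-pendulum length is L_eq = I/(md), where I is about the pivot and d = 0.41720 m.
I_cm = (2/5)mR² = 0.54173 kg·m², so I = I_cm + md² = 0.54173 + 1.3543 = 1.8961 kg·m².
L_eq = 1.8961/(7.781 × 0.41720) = 0.5841 m.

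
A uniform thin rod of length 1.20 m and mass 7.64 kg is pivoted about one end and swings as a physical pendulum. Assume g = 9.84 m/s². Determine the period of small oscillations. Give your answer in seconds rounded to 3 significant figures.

For a physical pendulum T = 2π√(I/(mgd)), with d = 0.6000 m from pivot to centre of mass.
I_cm = mL²/12 = 7.64 × 1.20²/12 = 0.9168 kg·m²; I = I_cm + md² = 0.9168 + 7.64 × 0.6000² = 3.667 kg·m².
T = 2π√(3.667/(7.64 × 9.84 × 0.6000)) = 1.79 s.

1.79 s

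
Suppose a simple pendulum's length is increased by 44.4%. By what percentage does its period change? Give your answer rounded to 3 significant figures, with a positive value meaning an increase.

T ∝ √L, so T'/T = √(1.444) = 1.202.
Percentage change in T = (1.202 − 1) × 100% = 20.2%.

20.2%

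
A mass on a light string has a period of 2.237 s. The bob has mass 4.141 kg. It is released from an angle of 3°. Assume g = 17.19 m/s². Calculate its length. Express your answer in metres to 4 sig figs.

From T = 2π√(L/g), L = gT²/(4π²) = 17.19 × 2.2370²/(4π²) = 2.179 m.

2.179 m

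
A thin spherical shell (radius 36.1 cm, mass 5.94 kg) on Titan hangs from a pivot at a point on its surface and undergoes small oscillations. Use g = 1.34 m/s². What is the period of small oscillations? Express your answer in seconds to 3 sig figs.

I_cm = (2/3)mr² = 0.5161 kg·m². The pivot is at distance d = 0.361 m from the centre of mass.
By the parallel-axis theorem, I = I_cm + md² = 0.5161 + 0.7741 = 1.290 kg·m².
T = 2π√(I/(mgd)) = 2π√(1.290/(5.94 × 1.34 × 0.361)) = 4.21 s.

4.21 s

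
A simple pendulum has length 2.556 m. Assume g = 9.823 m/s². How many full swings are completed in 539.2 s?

168

T = 2π√(L/g) = 2π√(2.556/9.823) = 3.2051 s.
Number of complete oscillations = ⌊539.2/3.2051⌋ = ⌊168.23⌋ = 168.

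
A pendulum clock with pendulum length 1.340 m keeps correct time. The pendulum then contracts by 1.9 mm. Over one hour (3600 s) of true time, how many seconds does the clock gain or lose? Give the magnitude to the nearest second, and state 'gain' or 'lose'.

T ∝ √L, so T'/T = √(1.33810/1.340) = 0.999291.
In 3600 s of true time the clock registers 3600/0.999291 = 3602.6 s, so it gains 3 s.

gain 3 s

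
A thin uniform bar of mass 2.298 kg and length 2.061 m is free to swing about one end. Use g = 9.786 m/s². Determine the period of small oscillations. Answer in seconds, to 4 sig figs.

For a physical pendulum T = 2π√(I/(mgd)), with d = 1.0305 m from pivot to centre of mass.
I_cm = mL²/12 = 2.298 × 2.061²/12 = 0.81344 kg·m²; I = I_cm + md² = 0.81344 + 2.298 × 1.0305² = 3.2538 kg·m².
T = 2π√(3.2538/(2.298 × 9.786 × 1.0305)) = 2.354 s.

2.354 s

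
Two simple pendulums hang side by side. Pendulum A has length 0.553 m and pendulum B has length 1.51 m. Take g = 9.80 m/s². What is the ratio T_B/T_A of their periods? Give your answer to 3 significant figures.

T ∝ √L, so T_B/T_A = √(L_B/L_A) = √(1.51/0.553) = 1.65.

1.65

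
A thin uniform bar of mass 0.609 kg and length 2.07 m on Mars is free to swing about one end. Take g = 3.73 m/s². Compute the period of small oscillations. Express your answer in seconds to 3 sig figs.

For a physical pendulum T = 2π√(I/(mgd)), with d = 1.035 m from pivot to centre of mass.
I_cm = mL²/12 = 0.609 × 2.07²/12 = 0.2175 kg·m²; I = I_cm + md² = 0.2175 + 0.609 × 1.035² = 0.8698 kg·m².
T = 2π√(0.8698/(0.609 × 3.73 × 1.035)) = 3.82 s.

3.82 s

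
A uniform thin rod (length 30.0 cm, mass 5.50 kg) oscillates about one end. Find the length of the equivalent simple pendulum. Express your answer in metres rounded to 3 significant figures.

The equivalent simple-pendulum length is L_eq = I/(md), where I is about the pivot and d = 0.1500 m.
I_cm = (1/12)mL² = 0.04125 kg·m², so I = I_cm + md² = 0.04125 + 0.1237 = 0.1650 kg·m².
L_eq = 0.1650/(5.50 × 0.1500) = 0.200 m.

0.200 m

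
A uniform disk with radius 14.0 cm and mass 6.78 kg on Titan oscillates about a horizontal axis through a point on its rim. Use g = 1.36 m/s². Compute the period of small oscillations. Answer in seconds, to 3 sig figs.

2.47 s

I_cm = ½mr² = 0.06644 kg·m². The pivot is at distance d = 0.140 m from the centre of mass.
By the parallel-axis theorem, I = I_cm + md² = 0.06644 + 0.1329 = 0.1993 kg·m².
T = 2π√(I/(mgd)) = 2π√(0.1993/(6.78 × 1.36 × 0.140)) = 2.47 s.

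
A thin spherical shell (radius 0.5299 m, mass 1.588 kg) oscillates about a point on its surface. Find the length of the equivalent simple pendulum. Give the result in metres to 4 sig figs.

The equivalent simple-pendulum length is L_eq = I/(md), where I is about the pivot and d = 0.52990 m.
I_cm = (2/3)mR² = 0.29727 kg·m², so I = I_cm + md² = 0.29727 + 0.44590 = 0.74317 kg·m².
L_eq = 0.74317/(1.588 × 0.52990) = 0.8832 m.

0.8832 m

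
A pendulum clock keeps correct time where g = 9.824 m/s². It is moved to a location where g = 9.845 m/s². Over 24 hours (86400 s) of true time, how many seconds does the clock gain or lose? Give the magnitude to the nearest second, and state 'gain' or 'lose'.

gain 92 s

The clock's period scales as T ∝ 1/√g, so T'/T = √(9.824/9.845) = 0.998933.
In 86400 s of true time the clock registers 86400/0.998933 = 86492.3 s, so it gains 92 s.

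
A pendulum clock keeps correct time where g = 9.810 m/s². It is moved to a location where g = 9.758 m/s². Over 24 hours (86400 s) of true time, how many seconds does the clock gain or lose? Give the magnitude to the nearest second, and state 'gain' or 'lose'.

The clock's period scales as T ∝ 1/√g, so T'/T = √(9.810/9.758) = 1.00266.
In 86400 s of true time the clock registers 86400/1.00266 = 86170.7 s, so it loses 229 s.

lose 229 s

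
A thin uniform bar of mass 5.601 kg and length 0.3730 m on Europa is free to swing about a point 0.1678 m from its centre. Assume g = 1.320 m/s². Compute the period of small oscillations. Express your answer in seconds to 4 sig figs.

For a physical pendulum T = 2π√(I/(mgd)), with d = 0.16780 m from pivot to centre of mass.
I_cm = mL²/12 = 5.601 × 0.3730²/12 = 0.064938 kg·m²; I = I_cm + md² = 0.064938 + 5.601 × 0.16780² = 0.22264 kg·m².
T = 2π√(0.22264/(5.601 × 1.320 × 0.16780)) = 2.662 s.

2.662 s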